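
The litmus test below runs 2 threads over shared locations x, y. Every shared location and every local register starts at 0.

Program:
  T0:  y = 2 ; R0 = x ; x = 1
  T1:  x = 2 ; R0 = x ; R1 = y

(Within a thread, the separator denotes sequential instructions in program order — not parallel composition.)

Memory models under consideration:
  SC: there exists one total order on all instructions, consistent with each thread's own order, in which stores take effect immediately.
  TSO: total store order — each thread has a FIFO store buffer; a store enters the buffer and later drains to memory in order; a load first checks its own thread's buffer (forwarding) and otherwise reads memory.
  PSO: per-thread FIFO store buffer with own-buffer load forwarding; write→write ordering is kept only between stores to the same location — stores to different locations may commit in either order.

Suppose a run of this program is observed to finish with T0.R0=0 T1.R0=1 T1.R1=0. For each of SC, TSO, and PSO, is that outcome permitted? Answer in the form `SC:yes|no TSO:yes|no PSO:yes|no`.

SC:no TSO:no PSO:yes

outcome vector order: (T0.R0,T1.R0,T1.R1)
under SC → <0 1 2> <0 2 2> <2 1 2> <2 2 0> <2 2 2>
under TSO → <0 1 2> <0 2 0> <0 2 2> <2 1 2> <2 2 0> <2 2 2>
under PSO → <0 1 0> <0 1 2> <0 2 0> <0 2 2> <2 1 0> <2 1 2> <2 2 0> <2 2 2>
target <0 1 0> ∈ {PSO}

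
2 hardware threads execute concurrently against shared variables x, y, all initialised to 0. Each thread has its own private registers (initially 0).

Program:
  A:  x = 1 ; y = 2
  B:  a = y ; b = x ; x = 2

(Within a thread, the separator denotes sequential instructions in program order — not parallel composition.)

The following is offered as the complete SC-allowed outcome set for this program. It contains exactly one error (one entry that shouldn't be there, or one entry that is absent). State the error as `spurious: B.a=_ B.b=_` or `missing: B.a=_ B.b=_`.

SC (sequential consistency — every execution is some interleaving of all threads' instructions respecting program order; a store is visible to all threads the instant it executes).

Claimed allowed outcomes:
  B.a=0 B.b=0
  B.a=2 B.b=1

outcome vector order: (B.a,B.b)
[SC] allowed = {<0 0> <0 1> <2 1>}
SC∖claimed = {<0 1>}

missing: B.a=0 B.b=1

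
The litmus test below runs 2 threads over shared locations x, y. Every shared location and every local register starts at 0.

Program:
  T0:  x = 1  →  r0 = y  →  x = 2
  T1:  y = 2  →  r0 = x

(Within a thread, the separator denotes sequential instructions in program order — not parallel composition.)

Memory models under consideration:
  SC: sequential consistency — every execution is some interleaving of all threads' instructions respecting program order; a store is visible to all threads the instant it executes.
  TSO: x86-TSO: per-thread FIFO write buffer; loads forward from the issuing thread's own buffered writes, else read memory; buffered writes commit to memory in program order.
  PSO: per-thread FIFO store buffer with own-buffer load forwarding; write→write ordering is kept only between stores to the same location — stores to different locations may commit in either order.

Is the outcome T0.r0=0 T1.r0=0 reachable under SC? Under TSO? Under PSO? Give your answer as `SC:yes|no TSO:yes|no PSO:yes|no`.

outcome vector order: (T0.r0,T1.r0)
under SC → 0/1, 0/2, 2/0, 2/1, 2/2
under TSO → 0/0, 0/1, 0/2, 2/0, 2/1, 2/2
under PSO → 0/0, 0/1, 0/2, 2/0, 2/1, 2/2
target 0/0 ∈ {TSO,PSO}

SC:no TSO:yes PSO:yes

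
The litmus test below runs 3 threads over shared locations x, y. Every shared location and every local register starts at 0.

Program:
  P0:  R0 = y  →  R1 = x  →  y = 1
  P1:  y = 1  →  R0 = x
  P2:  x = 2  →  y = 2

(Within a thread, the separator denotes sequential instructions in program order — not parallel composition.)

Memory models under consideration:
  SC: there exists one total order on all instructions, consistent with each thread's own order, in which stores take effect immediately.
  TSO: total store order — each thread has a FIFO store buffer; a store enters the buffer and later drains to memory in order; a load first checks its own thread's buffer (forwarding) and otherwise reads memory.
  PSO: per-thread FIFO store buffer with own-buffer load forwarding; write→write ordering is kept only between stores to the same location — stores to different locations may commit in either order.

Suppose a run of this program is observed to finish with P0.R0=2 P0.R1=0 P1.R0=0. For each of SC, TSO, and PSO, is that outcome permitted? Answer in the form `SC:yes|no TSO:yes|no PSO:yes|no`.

outcome vector order: (P0.R0,P0.R1,P1.R0)
under SC → (0,0,0), (0,0,2), (0,2,0), (0,2,2), (1,0,0), (1,0,2), (1,2,0), (1,2,2), (2,2,0), (2,2,2)
under TSO → (0,0,0), (0,0,2), (0,2,0), (0,2,2), (1,0,0), (1,0,2), (1,2,0), (1,2,2), (2,2,0), (2,2,2)
under PSO → (0,0,0), (0,0,2), (0,2,0), (0,2,2), (1,0,0), (1,0,2), (1,2,0), (1,2,2), (2,0,0), (2,0,2), (2,2,0), (2,2,2)
target (2,0,0) ∈ {PSO}

SC:no TSO:no PSO:yes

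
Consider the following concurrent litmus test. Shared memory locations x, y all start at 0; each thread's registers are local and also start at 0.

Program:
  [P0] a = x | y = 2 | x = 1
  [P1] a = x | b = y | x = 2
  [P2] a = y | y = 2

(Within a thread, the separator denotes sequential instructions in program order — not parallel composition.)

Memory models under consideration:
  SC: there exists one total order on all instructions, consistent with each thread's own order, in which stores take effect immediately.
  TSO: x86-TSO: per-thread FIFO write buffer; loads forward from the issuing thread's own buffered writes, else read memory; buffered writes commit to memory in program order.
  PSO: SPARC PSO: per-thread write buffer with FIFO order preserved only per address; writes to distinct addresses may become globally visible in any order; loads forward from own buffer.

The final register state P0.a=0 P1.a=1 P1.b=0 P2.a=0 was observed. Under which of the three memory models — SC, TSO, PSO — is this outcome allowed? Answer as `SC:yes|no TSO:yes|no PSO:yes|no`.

outcome vector order: (P0.a,P1.a,P1.b,P2.a)
under SC → (0,0,0,0) (0,0,0,2) (0,0,2,0) (0,0,2,2) (0,1,2,0) (0,1,2,2) (2,0,0,0) (2,0,0,2) (2,0,2,0)
under TSO → (0,0,0,0) (0,0,0,2) (0,0,2,0) (0,0,2,2) (0,1,2,0) (0,1,2,2) (2,0,0,0) (2,0,0,2) (2,0,2,0)
under PSO → (0,0,0,0) (0,0,0,2) (0,0,2,0) (0,0,2,2) (0,1,0,0) (0,1,0,2) (0,1,2,0) (0,1,2,2) (2,0,0,0) (2,0,0,2) (2,0,2,0)
target (0,1,0,0) ∈ {PSO}

SC:no TSO:no PSO:yes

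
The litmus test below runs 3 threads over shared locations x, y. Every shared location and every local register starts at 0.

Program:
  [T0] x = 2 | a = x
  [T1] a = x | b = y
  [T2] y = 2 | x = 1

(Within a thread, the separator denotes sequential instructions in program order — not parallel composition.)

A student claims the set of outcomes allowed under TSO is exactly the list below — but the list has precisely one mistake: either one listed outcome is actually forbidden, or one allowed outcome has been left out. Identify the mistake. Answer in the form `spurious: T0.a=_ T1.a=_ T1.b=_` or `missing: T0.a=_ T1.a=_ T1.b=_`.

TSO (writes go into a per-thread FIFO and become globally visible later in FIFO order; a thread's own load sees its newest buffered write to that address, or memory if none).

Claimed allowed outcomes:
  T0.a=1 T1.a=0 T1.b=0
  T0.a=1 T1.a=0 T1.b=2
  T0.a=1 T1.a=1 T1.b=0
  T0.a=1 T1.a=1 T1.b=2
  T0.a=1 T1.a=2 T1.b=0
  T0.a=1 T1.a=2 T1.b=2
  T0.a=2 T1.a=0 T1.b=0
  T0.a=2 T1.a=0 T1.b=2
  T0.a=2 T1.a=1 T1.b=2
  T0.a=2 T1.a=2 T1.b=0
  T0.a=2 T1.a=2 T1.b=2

outcome vector order: (T0.a,T1.a,T1.b)
TSO (10): 100; 102; 112; 120; 122; 200; 202; 212; 220; 222
claimed∖TSO = {110}

spurious: T0.a=1 T1.a=1 T1.b=0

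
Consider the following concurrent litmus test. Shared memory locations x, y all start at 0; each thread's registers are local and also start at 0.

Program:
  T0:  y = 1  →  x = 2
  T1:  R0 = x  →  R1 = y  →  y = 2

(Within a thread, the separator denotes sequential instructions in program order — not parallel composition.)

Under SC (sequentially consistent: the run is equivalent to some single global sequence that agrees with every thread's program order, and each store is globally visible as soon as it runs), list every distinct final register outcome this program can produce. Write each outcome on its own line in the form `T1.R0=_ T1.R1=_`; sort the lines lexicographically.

T1.R0=0 T1.R1=0
T1.R0=0 T1.R1=1
T1.R0=2 T1.R1=1

outcome vector order: (T1.R0,T1.R1)
|SC outcomes| = 3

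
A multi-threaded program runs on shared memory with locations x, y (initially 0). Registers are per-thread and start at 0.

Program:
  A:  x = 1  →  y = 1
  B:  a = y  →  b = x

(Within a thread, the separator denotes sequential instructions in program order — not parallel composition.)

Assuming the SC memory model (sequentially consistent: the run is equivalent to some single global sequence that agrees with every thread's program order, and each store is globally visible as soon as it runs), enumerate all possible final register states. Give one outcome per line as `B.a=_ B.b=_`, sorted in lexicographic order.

B.a=0 B.b=0
B.a=0 B.b=1
B.a=1 B.b=1

outcome vector order: (B.a,B.b)
|SC outcomes| = 3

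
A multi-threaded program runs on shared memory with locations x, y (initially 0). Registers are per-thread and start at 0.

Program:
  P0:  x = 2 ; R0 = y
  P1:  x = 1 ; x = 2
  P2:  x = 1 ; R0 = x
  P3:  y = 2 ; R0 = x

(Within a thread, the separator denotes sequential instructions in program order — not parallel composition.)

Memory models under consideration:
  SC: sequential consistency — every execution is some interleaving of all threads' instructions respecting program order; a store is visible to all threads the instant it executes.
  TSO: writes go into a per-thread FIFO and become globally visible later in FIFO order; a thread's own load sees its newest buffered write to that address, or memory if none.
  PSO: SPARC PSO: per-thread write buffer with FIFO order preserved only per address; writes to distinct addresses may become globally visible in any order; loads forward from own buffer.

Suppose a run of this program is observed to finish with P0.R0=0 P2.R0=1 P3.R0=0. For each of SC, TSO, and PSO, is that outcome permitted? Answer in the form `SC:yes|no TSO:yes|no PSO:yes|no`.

outcome vector order: (P0.R0,P2.R0,P3.R0)
under SC → 0/1/1, 0/1/2, 0/2/1, 0/2/2, 2/1/0, 2/1/1, 2/1/2, 2/2/0, 2/2/1, 2/2/2
under TSO → 0/1/0, 0/1/1, 0/1/2, 0/2/0, 0/2/1, 0/2/2, 2/1/0, 2/1/1, 2/1/2, 2/2/0, 2/2/1, 2/2/2
under PSO → 0/1/0, 0/1/1, 0/1/2, 0/2/0, 0/2/1, 0/2/2, 2/1/0, 2/1/1, 2/1/2, 2/2/0, 2/2/1, 2/2/2
target 0/1/0 ∈ {TSO,PSO}

SC:no TSO:yes PSO:yes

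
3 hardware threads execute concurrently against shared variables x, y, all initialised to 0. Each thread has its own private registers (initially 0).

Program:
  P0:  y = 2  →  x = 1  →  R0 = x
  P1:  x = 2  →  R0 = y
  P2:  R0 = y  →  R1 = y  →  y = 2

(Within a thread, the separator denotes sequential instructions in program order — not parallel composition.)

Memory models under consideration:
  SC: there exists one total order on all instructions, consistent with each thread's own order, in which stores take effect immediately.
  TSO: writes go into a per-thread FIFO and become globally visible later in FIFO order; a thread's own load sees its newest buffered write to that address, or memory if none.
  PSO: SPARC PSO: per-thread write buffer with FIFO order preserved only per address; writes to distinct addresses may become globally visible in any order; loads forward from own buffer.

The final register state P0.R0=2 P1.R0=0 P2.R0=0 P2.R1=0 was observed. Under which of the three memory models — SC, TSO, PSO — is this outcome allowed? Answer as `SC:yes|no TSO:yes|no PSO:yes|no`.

outcome vector order: (P0.R0,P1.R0,P2.R0,P2.R1)
SC: 9 outcomes — {1000 1002 1022 1200 1202 1222 2200 2202 2222}
TSO: 12 outcomes — {1000 1002 1022 1200 1202 1222 2000 2002 2022 2200 2202 2222}
PSO: 12 outcomes — {1000 1002 1022 1200 1202 1222 2000 2002 2022 2200 2202 2222}
target 2000 ∈ {TSO,PSO}

SC:no TSO:yes PSO:yes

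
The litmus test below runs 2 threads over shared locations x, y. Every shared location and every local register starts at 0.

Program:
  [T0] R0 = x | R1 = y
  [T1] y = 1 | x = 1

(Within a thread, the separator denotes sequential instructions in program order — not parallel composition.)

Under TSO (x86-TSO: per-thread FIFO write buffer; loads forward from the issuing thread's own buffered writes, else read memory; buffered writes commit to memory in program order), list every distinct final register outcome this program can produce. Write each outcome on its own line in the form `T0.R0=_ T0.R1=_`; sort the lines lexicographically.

outcome vector order: (T0.R0,T0.R1)
|TSO outcomes| = 3

T0.R0=0 T0.R1=0
T0.R0=0 T0.R1=1
T0.R0=1 T0.R1=1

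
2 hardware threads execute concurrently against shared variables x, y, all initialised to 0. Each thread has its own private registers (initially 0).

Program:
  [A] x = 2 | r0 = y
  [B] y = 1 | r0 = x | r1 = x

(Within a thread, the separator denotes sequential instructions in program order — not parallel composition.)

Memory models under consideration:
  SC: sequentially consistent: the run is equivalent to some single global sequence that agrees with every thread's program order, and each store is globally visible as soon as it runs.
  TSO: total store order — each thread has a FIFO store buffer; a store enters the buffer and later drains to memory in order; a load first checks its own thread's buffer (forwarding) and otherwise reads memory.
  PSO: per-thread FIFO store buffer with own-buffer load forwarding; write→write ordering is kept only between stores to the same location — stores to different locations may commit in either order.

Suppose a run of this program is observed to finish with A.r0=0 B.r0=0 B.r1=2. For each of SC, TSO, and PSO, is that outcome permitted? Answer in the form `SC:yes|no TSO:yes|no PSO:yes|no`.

outcome vector order: (A.r0,B.r0,B.r1)
SC (4): <0 2 2>; <1 0 0>; <1 0 2>; <1 2 2>
TSO (6): <0 0 0>; <0 0 2>; <0 2 2>; <1 0 0>; <1 0 2>; <1 2 2>
PSO (6): <0 0 0>; <0 0 2>; <0 2 2>; <1 0 0>; <1 0 2>; <1 2 2>
target <0 0 2> ∈ {TSO,PSO}

SC:no TSO:yes PSO:yes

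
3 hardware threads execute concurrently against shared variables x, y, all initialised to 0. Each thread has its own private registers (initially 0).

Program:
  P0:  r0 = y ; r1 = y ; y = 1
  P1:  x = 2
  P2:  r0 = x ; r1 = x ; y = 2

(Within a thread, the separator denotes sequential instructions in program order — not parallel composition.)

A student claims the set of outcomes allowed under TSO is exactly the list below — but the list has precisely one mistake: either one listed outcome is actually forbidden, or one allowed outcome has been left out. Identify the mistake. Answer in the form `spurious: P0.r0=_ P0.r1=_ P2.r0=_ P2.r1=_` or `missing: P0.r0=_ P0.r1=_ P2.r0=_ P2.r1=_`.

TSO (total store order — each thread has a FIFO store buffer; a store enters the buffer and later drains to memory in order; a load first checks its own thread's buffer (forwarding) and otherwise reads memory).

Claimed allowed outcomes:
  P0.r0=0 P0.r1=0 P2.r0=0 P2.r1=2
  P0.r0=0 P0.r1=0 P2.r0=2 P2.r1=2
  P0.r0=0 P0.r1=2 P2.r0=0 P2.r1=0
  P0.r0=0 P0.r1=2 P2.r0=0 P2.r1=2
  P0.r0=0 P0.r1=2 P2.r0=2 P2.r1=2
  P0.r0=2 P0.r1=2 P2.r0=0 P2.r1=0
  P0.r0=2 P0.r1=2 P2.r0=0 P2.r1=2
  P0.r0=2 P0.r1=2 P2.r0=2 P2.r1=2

missing: P0.r0=0 P0.r1=0 P2.r0=0 P2.r1=0

outcome vector order: (P0.r0,P0.r1,P2.r0,P2.r1)
TSO: 9 outcomes — {(0,0,0,0); (0,0,0,2); (0,0,2,2); (0,2,0,0); (0,2,0,2); (0,2,2,2); (2,2,0,0); (2,2,0,2); (2,2,2,2)}
TSO∖claimed = {(0,0,0,0)}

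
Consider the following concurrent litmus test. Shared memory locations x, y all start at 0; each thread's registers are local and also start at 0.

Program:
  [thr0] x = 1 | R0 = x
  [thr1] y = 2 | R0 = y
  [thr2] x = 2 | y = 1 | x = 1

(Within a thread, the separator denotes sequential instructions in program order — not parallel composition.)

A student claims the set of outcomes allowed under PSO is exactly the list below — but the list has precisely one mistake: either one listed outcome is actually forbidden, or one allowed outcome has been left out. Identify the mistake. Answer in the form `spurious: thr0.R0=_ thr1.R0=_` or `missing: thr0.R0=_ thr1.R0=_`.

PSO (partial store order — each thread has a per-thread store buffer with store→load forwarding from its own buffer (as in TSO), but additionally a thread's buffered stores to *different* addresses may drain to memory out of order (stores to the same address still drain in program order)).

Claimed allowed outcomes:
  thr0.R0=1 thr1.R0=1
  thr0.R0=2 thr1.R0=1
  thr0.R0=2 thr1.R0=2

missing: thr0.R0=1 thr1.R0=2

outcome vector order: (thr0.R0,thr1.R0)
under PSO → (1,1), (1,2), (2,1), (2,2)
PSO∖claimed = {(1,2)}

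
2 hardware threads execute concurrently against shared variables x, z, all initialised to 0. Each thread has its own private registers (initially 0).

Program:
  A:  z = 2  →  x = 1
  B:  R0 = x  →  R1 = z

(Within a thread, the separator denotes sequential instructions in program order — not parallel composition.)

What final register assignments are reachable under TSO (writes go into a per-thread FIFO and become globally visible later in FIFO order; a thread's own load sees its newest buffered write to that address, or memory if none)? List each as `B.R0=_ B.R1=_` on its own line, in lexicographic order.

outcome vector order: (B.R0,B.R1)
|TSO outcomes| = 3

B.R0=0 B.R1=0
B.R0=0 B.R1=2
B.R0=1 B.R1=2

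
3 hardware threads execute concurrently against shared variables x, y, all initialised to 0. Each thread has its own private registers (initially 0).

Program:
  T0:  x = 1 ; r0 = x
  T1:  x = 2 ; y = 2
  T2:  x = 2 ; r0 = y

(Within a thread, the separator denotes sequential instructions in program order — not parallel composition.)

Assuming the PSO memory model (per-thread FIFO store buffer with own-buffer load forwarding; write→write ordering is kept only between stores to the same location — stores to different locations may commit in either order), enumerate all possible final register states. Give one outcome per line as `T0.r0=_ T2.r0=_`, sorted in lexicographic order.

T0.r0=1 T2.r0=0
T0.r0=1 T2.r0=2
T0.r0=2 T2.r0=0
T0.r0=2 T2.r0=2

outcome vector order: (T0.r0,T2.r0)
|PSO outcomes| = 4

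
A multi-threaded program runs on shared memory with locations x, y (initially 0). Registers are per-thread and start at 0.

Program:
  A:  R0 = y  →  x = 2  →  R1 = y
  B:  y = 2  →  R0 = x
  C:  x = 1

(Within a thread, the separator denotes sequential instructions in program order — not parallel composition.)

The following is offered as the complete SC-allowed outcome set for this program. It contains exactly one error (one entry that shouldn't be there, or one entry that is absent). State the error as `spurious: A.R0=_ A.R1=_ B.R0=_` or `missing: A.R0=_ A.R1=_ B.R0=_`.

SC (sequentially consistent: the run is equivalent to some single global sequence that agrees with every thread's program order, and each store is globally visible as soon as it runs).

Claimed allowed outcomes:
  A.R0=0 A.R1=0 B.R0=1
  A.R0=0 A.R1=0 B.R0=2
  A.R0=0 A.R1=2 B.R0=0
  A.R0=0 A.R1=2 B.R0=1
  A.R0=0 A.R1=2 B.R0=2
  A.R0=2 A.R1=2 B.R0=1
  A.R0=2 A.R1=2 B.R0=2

missing: A.R0=2 A.R1=2 B.R0=0

outcome vector order: (A.R0,A.R1,B.R0)
SC: 8 outcomes — {(0,0,1); (0,0,2); (0,2,0); (0,2,1); (0,2,2); (2,2,0); (2,2,1); (2,2,2)}
SC∖claimed = {(2,2,0)}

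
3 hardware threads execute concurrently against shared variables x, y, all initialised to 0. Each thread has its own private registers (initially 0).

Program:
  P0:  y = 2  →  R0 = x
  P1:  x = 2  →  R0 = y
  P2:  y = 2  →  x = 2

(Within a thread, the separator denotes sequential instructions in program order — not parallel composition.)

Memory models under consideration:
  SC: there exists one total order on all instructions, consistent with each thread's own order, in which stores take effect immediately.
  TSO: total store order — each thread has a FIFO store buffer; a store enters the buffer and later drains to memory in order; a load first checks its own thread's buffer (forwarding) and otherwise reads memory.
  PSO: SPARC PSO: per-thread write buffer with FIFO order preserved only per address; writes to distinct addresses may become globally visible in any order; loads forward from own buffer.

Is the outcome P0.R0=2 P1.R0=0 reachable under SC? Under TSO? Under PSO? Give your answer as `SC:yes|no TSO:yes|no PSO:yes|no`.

outcome vector order: (P0.R0,P1.R0)
SC (3): 0/2; 2/0; 2/2
TSO (4): 0/0; 0/2; 2/0; 2/2
PSO (4): 0/0; 0/2; 2/0; 2/2
target 2/0 ∈ {SC,TSO,PSO}

SC:yes TSO:yes PSO:yes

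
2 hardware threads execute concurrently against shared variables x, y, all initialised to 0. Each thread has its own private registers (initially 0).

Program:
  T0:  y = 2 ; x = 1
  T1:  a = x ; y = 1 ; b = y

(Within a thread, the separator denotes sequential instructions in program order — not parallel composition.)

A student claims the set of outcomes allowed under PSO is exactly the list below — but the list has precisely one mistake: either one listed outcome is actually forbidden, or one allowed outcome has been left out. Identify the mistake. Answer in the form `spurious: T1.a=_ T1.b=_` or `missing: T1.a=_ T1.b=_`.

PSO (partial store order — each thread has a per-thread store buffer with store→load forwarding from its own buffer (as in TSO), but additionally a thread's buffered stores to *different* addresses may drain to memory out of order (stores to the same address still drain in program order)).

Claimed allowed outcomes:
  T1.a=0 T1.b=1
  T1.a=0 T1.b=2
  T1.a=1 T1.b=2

missing: T1.a=1 T1.b=1

outcome vector order: (T1.a,T1.b)
PSO (4): (0,1); (0,2); (1,1); (1,2)
PSO∖claimed = {(1,1)}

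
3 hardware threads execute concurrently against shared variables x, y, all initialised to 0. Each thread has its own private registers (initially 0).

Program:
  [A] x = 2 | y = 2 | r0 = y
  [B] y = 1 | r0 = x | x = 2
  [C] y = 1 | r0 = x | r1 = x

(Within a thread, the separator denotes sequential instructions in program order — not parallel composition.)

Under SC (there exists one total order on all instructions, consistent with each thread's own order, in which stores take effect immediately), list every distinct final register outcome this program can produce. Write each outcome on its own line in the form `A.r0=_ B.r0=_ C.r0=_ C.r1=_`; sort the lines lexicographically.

A.r0=1 B.r0=0 C.r0=2 C.r1=2
A.r0=1 B.r0=2 C.r0=0 C.r1=0
A.r0=1 B.r0=2 C.r0=0 C.r1=2
A.r0=1 B.r0=2 C.r0=2 C.r1=2
A.r0=2 B.r0=0 C.r0=0 C.r1=0
A.r0=2 B.r0=0 C.r0=0 C.r1=2
A.r0=2 B.r0=0 C.r0=2 C.r1=2
A.r0=2 B.r0=2 C.r0=0 C.r1=0
A.r0=2 B.r0=2 C.r0=0 C.r1=2
A.r0=2 B.r0=2 C.r0=2 C.r1=2

outcome vector order: (A.r0,B.r0,C.r0,C.r1)
|SC outcomes| = 10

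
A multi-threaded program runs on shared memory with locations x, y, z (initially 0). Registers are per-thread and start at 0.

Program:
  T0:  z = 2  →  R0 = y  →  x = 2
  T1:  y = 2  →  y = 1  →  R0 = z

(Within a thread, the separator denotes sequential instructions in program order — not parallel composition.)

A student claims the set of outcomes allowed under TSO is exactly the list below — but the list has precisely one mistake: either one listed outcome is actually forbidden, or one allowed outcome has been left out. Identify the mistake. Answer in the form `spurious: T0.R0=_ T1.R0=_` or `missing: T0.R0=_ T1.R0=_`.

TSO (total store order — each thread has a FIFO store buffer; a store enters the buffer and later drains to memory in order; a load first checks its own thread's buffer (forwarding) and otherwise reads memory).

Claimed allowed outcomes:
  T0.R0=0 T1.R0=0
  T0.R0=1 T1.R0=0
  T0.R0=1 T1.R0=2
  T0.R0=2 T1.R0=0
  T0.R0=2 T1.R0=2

outcome vector order: (T0.R0,T1.R0)
[TSO] allowed = {(0,0), (0,2), (1,0), (1,2), (2,0), (2,2)}
TSO∖claimed = {(0,2)}

missing: T0.R0=0 T1.R0=2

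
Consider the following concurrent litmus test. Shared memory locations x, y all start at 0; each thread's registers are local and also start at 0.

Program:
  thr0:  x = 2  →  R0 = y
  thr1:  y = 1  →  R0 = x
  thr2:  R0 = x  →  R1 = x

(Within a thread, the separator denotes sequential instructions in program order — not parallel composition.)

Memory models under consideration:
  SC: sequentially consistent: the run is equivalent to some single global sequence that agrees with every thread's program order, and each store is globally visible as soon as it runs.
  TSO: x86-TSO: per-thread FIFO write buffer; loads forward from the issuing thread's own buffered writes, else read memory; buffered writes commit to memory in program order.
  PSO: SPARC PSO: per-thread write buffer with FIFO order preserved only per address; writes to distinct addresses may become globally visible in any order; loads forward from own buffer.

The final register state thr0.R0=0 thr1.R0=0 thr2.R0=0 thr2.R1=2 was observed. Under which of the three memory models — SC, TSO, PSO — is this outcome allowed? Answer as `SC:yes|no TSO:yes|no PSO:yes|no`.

outcome vector order: (thr0.R0,thr1.R0,thr2.R0,thr2.R1)
[SC] allowed = {(0,2,0,0), (0,2,0,2), (0,2,2,2), (1,0,0,0), (1,0,0,2), (1,0,2,2), (1,2,0,0), (1,2,0,2), (1,2,2,2)}
[TSO] allowed = {(0,0,0,0), (0,0,0,2), (0,0,2,2), (0,2,0,0), (0,2,0,2), (0,2,2,2), (1,0,0,0), (1,0,0,2), (1,0,2,2), (1,2,0,0), (1,2,0,2), (1,2,2,2)}
[PSO] allowed = {(0,0,0,0), (0,0,0,2), (0,0,2,2), (0,2,0,0), (0,2,0,2), (0,2,2,2), (1,0,0,0), (1,0,0,2), (1,0,2,2), (1,2,0,0), (1,2,0,2), (1,2,2,2)}
target (0,0,0,2) ∈ {TSO,PSO}

SC:no TSO:yes PSO:yes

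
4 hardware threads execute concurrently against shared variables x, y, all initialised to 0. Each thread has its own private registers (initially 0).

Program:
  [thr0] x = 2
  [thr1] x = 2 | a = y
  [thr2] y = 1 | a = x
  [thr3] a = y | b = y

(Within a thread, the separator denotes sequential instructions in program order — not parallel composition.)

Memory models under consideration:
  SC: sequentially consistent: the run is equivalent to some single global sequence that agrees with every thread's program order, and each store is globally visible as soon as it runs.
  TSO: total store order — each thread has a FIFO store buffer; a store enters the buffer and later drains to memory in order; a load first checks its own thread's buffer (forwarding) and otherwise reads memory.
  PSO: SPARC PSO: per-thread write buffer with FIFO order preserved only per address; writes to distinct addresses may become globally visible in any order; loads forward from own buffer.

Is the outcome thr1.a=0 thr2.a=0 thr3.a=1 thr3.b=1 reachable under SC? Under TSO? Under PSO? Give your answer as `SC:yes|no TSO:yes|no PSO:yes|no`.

outcome vector order: (thr1.a,thr2.a,thr3.a,thr3.b)
SC (9): <0 2 0 0> <0 2 0 1> <0 2 1 1> <1 0 0 0> <1 0 0 1> <1 0 1 1> <1 2 0 0> <1 2 0 1> <1 2 1 1>
TSO (12): <0 0 0 0> <0 0 0 1> <0 0 1 1> <0 2 0 0> <0 2 0 1> <0 2 1 1> <1 0 0 0> <1 0 0 1> <1 0 1 1> <1 2 0 0> <1 2 0 1> <1 2 1 1>
PSO (12): <0 0 0 0> <0 0 0 1> <0 0 1 1> <0 2 0 0> <0 2 0 1> <0 2 1 1> <1 0 0 0> <1 0 0 1> <1 0 1 1> <1 2 0 0> <1 2 0 1> <1 2 1 1>
target <0 0 1 1> ∈ {TSO,PSO}

SC:no TSO:yes PSO:yes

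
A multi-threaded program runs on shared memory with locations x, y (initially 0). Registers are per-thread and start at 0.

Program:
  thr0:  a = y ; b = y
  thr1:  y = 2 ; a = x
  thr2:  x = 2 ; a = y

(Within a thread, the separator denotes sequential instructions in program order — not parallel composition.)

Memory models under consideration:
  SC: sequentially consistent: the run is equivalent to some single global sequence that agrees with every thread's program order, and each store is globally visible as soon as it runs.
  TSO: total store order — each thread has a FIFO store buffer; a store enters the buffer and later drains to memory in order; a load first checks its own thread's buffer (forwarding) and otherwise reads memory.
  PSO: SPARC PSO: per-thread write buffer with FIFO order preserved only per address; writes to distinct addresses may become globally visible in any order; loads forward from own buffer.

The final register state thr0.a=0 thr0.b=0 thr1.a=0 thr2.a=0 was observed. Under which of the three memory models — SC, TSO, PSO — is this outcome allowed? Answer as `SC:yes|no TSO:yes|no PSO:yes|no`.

SC:no TSO:yes PSO:yes

outcome vector order: (thr0.a,thr0.b,thr1.a,thr2.a)
under SC → 0/0/0/2, 0/0/2/0, 0/0/2/2, 0/2/0/2, 0/2/2/0, 0/2/2/2, 2/2/0/2, 2/2/2/0, 2/2/2/2
under TSO → 0/0/0/0, 0/0/0/2, 0/0/2/0, 0/0/2/2, 0/2/0/0, 0/2/0/2, 0/2/2/0, 0/2/2/2, 2/2/0/0, 2/2/0/2, 2/2/2/0, 2/2/2/2
under PSO → 0/0/0/0, 0/0/0/2, 0/0/2/0, 0/0/2/2, 0/2/0/0, 0/2/0/2, 0/2/2/0, 0/2/2/2, 2/2/0/0, 2/2/0/2, 2/2/2/0, 2/2/2/2
target 0/0/0/0 ∈ {TSO,PSO}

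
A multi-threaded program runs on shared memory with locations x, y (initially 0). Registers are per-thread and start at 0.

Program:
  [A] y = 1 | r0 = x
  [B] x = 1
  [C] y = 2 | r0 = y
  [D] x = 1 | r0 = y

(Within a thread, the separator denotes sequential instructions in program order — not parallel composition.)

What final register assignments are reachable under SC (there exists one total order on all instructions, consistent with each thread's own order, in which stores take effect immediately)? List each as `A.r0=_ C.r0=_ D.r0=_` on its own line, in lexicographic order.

outcome vector order: (A.r0,C.r0,D.r0)
|SC outcomes| = 9

A.r0=0 C.r0=1 D.r0=1
A.r0=0 C.r0=2 D.r0=1
A.r0=0 C.r0=2 D.r0=2
A.r0=1 C.r0=1 D.r0=0
A.r0=1 C.r0=1 D.r0=1
A.r0=1 C.r0=1 D.r0=2
A.r0=1 C.r0=2 D.r0=0
A.r0=1 C.r0=2 D.r0=1
A.r0=1 C.r0=2 D.r0=2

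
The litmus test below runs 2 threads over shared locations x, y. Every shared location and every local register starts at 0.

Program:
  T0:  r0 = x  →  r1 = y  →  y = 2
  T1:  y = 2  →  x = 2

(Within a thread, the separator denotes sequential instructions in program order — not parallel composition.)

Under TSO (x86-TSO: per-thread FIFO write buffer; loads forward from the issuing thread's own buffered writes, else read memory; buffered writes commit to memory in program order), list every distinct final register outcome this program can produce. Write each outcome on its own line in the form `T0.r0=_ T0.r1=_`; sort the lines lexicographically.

T0.r0=0 T0.r1=0
T0.r0=0 T0.r1=2
T0.r0=2 T0.r1=2

outcome vector order: (T0.r0,T0.r1)
|TSO outcomes| = 3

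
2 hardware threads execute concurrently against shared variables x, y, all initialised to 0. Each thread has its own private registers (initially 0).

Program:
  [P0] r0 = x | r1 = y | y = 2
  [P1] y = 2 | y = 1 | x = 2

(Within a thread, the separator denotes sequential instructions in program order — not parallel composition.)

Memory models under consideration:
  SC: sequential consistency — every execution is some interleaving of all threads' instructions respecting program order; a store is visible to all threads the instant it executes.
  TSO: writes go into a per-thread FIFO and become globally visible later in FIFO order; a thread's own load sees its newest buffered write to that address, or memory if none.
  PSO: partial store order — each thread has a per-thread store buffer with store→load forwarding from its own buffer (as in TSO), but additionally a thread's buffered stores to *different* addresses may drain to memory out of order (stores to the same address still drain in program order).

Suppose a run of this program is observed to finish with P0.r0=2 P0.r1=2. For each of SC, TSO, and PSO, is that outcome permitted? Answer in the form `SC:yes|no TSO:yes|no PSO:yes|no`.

SC:no TSO:no PSO:yes

outcome vector order: (P0.r0,P0.r1)
SC (4): <0 0> <0 1> <0 2> <2 1>
TSO (4): <0 0> <0 1> <0 2> <2 1>
PSO (6): <0 0> <0 1> <0 2> <2 0> <2 1> <2 2>
target <2 2> ∈ {PSO}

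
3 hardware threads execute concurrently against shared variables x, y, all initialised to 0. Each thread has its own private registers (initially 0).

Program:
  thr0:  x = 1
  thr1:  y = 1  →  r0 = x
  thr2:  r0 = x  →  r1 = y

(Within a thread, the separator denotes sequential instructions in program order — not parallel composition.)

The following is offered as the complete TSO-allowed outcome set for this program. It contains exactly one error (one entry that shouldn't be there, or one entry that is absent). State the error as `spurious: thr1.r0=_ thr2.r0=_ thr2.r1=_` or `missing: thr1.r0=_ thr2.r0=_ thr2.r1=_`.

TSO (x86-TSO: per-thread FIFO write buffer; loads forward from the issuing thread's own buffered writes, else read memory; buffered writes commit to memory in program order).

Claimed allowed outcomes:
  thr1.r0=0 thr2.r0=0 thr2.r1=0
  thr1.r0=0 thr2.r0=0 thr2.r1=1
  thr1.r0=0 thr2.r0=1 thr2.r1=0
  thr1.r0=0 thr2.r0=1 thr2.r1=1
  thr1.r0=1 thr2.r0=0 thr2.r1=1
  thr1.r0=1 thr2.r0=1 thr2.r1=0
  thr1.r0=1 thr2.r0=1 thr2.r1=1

outcome vector order: (thr1.r0,thr2.r0,thr2.r1)
[TSO] allowed = {(0,0,0); (0,0,1); (0,1,0); (0,1,1); (1,0,0); (1,0,1); (1,1,0); (1,1,1)}
TSO∖claimed = {(1,0,0)}

missing: thr1.r0=1 thr2.r0=0 thr2.r1=0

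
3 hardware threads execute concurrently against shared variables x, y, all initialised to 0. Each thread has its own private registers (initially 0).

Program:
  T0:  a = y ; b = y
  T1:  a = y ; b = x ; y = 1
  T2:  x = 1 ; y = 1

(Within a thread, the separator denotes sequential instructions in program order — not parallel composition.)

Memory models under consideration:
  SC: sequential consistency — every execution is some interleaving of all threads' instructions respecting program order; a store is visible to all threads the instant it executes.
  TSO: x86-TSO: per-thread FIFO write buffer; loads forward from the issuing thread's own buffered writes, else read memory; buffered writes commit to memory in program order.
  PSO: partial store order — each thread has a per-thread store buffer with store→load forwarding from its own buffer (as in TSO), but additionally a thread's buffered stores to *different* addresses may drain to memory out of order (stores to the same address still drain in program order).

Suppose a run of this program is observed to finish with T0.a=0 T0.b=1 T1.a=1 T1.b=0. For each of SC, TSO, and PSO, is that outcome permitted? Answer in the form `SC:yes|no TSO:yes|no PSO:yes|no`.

SC:no TSO:no PSO:yes

outcome vector order: (T0.a,T0.b,T1.a,T1.b)
[SC] allowed = {0/0/0/0, 0/0/0/1, 0/0/1/1, 0/1/0/0, 0/1/0/1, 0/1/1/1, 1/1/0/0, 1/1/0/1, 1/1/1/1}
[TSO] allowed = {0/0/0/0, 0/0/0/1, 0/0/1/1, 0/1/0/0, 0/1/0/1, 0/1/1/1, 1/1/0/0, 1/1/0/1, 1/1/1/1}
[PSO] allowed = {0/0/0/0, 0/0/0/1, 0/0/1/0, 0/0/1/1, 0/1/0/0, 0/1/0/1, 0/1/1/0, 0/1/1/1, 1/1/0/0, 1/1/0/1, 1/1/1/0, 1/1/1/1}
target 0/1/1/0 ∈ {PSO}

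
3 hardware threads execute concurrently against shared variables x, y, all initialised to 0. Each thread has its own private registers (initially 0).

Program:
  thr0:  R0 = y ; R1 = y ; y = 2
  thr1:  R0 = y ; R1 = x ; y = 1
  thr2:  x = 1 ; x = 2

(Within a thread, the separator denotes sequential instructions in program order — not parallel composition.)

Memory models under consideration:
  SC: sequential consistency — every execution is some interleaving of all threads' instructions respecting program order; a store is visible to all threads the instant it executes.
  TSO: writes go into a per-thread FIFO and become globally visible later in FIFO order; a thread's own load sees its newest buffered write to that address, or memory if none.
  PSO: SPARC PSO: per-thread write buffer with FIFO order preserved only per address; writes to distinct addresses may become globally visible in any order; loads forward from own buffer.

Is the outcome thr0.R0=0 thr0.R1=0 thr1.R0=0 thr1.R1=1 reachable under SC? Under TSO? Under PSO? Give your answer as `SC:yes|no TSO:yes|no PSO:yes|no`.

SC:yes TSO:yes PSO:yes

outcome vector order: (thr0.R0,thr0.R1,thr1.R0,thr1.R1)
SC: 12 outcomes — {0/0/0/0 0/0/0/1 0/0/0/2 0/0/2/0 0/0/2/1 0/0/2/2 0/1/0/0 0/1/0/1 0/1/0/2 1/1/0/0 1/1/0/1 1/1/0/2}
TSO: 12 outcomes — {0/0/0/0 0/0/0/1 0/0/0/2 0/0/2/0 0/0/2/1 0/0/2/2 0/1/0/0 0/1/0/1 0/1/0/2 1/1/0/0 1/1/0/1 1/1/0/2}
PSO: 12 outcomes — {0/0/0/0 0/0/0/1 0/0/0/2 0/0/2/0 0/0/2/1 0/0/2/2 0/1/0/0 0/1/0/1 0/1/0/2 1/1/0/0 1/1/0/1 1/1/0/2}
target 0/0/0/1 ∈ {SC,TSO,PSO}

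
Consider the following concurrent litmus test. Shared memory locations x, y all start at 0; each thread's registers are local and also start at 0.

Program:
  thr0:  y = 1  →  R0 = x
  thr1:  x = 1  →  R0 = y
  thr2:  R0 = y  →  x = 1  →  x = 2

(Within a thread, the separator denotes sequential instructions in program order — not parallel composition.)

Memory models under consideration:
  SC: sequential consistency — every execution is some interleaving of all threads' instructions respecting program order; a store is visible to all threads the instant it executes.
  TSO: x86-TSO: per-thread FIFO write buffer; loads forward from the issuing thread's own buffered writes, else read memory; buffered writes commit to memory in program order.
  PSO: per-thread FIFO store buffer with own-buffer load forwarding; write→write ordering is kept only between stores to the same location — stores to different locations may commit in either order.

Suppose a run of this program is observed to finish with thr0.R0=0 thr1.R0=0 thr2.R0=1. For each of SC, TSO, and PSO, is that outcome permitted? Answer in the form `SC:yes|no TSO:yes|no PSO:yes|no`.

SC:no TSO:yes PSO:yes

outcome vector order: (thr0.R0,thr1.R0,thr2.R0)
SC (10): (0,1,0) (0,1,1) (1,0,0) (1,0,1) (1,1,0) (1,1,1) (2,0,0) (2,0,1) (2,1,0) (2,1,1)
TSO (12): (0,0,0) (0,0,1) (0,1,0) (0,1,1) (1,0,0) (1,0,1) (1,1,0) (1,1,1) (2,0,0) (2,0,1) (2,1,0) (2,1,1)
PSO (12): (0,0,0) (0,0,1) (0,1,0) (0,1,1) (1,0,0) (1,0,1) (1,1,0) (1,1,1) (2,0,0) (2,0,1) (2,1,0) (2,1,1)
target (0,0,1) ∈ {TSO,PSO}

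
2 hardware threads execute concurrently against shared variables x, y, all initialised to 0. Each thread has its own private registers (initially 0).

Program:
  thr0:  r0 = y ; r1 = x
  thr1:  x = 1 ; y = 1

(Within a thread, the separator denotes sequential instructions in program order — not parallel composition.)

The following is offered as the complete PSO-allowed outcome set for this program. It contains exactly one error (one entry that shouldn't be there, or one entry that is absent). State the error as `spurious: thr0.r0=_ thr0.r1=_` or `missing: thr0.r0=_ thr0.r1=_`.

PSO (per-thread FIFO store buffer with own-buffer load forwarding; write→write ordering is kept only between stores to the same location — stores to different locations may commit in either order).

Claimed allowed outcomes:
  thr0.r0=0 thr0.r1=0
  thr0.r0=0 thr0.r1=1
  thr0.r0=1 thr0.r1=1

missing: thr0.r0=1 thr0.r1=0

outcome vector order: (thr0.r0,thr0.r1)
[PSO] allowed = {(0,0) (0,1) (1,0) (1,1)}
PSO∖claimed = {(1,0)}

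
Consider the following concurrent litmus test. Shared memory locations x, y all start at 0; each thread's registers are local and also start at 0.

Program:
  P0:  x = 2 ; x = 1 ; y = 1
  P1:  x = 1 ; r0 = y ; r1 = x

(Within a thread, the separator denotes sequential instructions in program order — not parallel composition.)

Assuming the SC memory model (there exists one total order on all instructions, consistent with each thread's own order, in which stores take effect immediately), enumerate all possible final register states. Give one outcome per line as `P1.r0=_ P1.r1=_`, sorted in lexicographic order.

outcome vector order: (P1.r0,P1.r1)
|SC outcomes| = 3

P1.r0=0 P1.r1=1
P1.r0=0 P1.r1=2
P1.r0=1 P1.r1=1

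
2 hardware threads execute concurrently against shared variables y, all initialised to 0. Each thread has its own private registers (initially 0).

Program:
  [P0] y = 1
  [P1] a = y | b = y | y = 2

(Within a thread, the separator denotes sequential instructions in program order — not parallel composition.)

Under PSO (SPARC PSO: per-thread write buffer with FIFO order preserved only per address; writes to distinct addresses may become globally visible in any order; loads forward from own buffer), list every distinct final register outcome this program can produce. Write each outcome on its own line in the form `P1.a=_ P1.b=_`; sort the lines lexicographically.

P1.a=0 P1.b=0
P1.a=0 P1.b=1
P1.a=1 P1.b=1

outcome vector order: (P1.a,P1.b)
|PSO outcomes| = 3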